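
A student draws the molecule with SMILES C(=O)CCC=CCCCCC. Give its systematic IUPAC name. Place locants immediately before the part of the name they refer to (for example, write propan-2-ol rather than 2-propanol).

dec-4-enal

Counting along the main chain through the –CHO group and the multiple bond gives 10 carbons: the parent is decane.
The principal characteristic group is an aldehyde (terminal –CHO), named with the suffix -al.
There is one C=C double bond, indicated by the ending -ene.
Number the chain so that the aldehyde carbon is C-1 by definition.
This places the double bond between C-4 and C-5.
The name is dec-4-enal.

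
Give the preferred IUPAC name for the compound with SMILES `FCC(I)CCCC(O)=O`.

The longest chain bearing the –COOH group is 6 carbons long (hexane).
A carboxylic acid (terminal –COOH) is the principal characteristic group, giving the suffix -oic acid.
Number the chain so that the carboxylic acid carbon is C-1 by definition.
This places a fluoro group at C-6; an iodo group at C-5.
The substituents are ordered alphabetically, ignoring any di-/tri- multipliers.
Assembling the pieces gives 6-fluoro-5-iodohexanoic acid.

6-fluoro-5-iodohexanoic acid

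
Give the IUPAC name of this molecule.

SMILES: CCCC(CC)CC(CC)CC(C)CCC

4,6-diethyl-8-methylundecane

The parent chain contains 11 carbons (undecane).
Number the chain so that the locant sets are identical either way, so the alphabetically earlier ethyl substituent takes the lower locants ({4,6} rather than {6,8}, first differing at 4 vs 6).
With this numbering: ethyl groups at C-4 and C-6; a methyl group at C-8.
The substituents are ordered alphabetically, ignoring any di-/tri- multipliers.
Putting it together: 4,6-diethyl-8-methylundecane.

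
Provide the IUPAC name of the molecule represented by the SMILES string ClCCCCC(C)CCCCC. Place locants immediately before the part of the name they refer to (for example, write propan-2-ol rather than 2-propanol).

The longest carbon chain is 10 atoms: the parent is decane.
The numbering direction is chosen so that the substituent locant set {1,5} is lower than {6,10} at the first point of difference.
With this numbering: a chloro group at C-1; a methyl group at C-5.
Prefixes are listed alphabetically: chloro, methyl.
The name is 1-chloro-5-methyldecane.

1-chloro-5-methyldecane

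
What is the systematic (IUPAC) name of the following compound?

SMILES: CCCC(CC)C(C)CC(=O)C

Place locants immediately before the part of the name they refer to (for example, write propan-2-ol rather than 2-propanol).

Counting along the main chain through the carbonyl gives 8 carbons: the parent is octane.
The principal characteristic group is a ketone (C=O on an internal carbon), named with the suffix -one.
Number the chain so that numbering from this end puts the carbonyl group at C-2 rather than C-7.
That gives the carbonyl at C-2; an ethyl group at C-5; a methyl group at C-4.
The substituents are ordered alphabetically, ignoring any di-/tri- multipliers.
Assembling the pieces gives 5-ethyl-4-methyloctan-2-one.

5-ethyl-4-methyloctan-2-one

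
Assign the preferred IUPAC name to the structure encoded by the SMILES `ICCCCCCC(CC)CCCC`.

The longest carbon chain is 11 atoms: the parent is undecane.
Choose the numbering such that the substituent locant set {1,7} is lower than {5,11} at the first point of difference.
With this numbering: an ethyl group at C-7; an iodo group at C-1.
Prefixes are listed alphabetically: ethyl, iodo.
The name is 7-ethyl-1-iodoundecane.

7-ethyl-1-iodoundecane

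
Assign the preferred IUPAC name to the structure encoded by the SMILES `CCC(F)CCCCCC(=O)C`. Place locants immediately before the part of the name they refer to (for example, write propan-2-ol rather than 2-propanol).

Counting along the main chain through the carbonyl gives 10 carbons: the parent is decane.
The principal characteristic group is a ketone (C=O on an internal carbon), named with the suffix -one.
The numbering direction is chosen so that numbering from this end puts the carbonyl group at C-2 rather than C-9.
That gives the carbonyl at C-2; a fluoro group at C-8.
The name is 8-fluorodecan-2-one.

8-fluorodecan-2-one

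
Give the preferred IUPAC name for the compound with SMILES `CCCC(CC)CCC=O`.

4-ethylheptanal

The longest carbon chain that includes the –CHO group has 7 carbons, so the parent hydride is heptane.
An aldehyde (terminal –CHO) is the principal characteristic group, giving the suffix -al.
The numbering direction is chosen so that the aldehyde carbon is C-1 by definition.
With this numbering: an ethyl group at C-4.
Putting it together: 4-ethylheptanal.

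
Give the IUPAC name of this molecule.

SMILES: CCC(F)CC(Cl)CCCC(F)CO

The longest chain bearing the –OH group is 10 carbons long (decane).
The highest-priority functional group is an alcohol (–OH), so the name ends in -ol.
Choose the numbering such that numbering from this end puts the hydroxyl group at C-1 rather than C-10.
This places the hydroxyl at C-1; a chloro group at C-6; fluoro groups at C-2 and C-8.
The substituents are ordered alphabetically, ignoring any di-/tri- multipliers.
Assembling the pieces gives 6-chloro-2,8-difluorodecan-1-ol.

6-chloro-2,8-difluorodecan-1-ol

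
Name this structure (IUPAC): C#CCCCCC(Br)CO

The longest chain bearing the –OH group and the multiple bond is 8 carbons long (octane).
An alcohol (–OH) is the principal characteristic group, giving the suffix -ol.
A C≡C triple bond in the chain gives the infix -yne-.
Choose the numbering such that numbering from this end puts the hydroxyl group at C-1 rather than C-8.
With this numbering: the hydroxyl at C-1; the triple bond between C-7 and C-8; a bromo group at C-2.
The name is 2-bromooct-7-yn-1-ol.

2-bromooct-7-yn-1-ol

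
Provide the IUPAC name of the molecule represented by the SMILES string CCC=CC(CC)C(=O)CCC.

The longest chain bearing the carbonyl and the multiple bond is 9 carbons long (nonane).
The highest-priority functional group is a ketone (C=O on an internal carbon), so the name ends in -one.
The chain contains a C=C double bond, so the unsaturation ending is -ene.
Choose the numbering such that numbering from this end puts the carbonyl group at C-4 rather than C-6.
That gives the carbonyl at C-4; the double bond between C-6 and C-7; an ethyl group at C-5.
Putting it together: 5-ethylnon-6-en-4-one.

5-ethylnon-6-en-4-one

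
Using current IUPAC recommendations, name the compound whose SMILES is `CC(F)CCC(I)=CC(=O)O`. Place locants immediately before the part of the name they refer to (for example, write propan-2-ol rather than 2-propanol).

Counting along the main chain through the –COOH group and the multiple bond gives 7 carbons: the parent is heptane.
The principal characteristic group is a carboxylic acid (terminal –COOH), named with the suffix -oic acid.
A C=C double bond in the chain gives the infix -ene-.
Choose the numbering such that the carboxylic acid carbon is C-1 by definition.
With this numbering: the double bond between C-2 and C-3; a fluoro group at C-6; an iodo group at C-3.
The substituents are ordered alphabetically, ignoring any di-/tri- multipliers.
The name is 6-fluoro-3-iodohept-2-enoic acid.

6-fluoro-3-iodohept-2-enoic acid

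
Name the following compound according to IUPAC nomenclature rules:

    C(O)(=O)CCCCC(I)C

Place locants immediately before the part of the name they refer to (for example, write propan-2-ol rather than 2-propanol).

Counting along the main chain through the –COOH group gives 7 carbons: the parent is heptane.
The principal characteristic group is a carboxylic acid (terminal –COOH), named with the suffix -oic acid.
Number the chain so that the carboxylic acid carbon is C-1 by definition.
That gives an iodo group at C-6.
Assembling the pieces gives 6-iodoheptanoic acid.

6-iodoheptanoic acid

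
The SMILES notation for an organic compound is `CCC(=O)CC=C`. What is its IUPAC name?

The longest carbon chain that includes the carbonyl and the multiple bond has 6 carbons, so the parent hydride is hexane.
The highest-priority functional group is a ketone (C=O on an internal carbon), so the name ends in -one.
A C=C double bond in the chain gives the infix -ene-.
Number the chain so that numbering from this end puts the carbonyl group at C-3 rather than C-4.
That gives the carbonyl at C-3; the double bond between C-5 and C-6.
Putting it together: hex-5-en-3-one.

hex-5-en-3-one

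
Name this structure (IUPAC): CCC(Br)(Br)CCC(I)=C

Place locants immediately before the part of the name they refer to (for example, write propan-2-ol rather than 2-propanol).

The longest chain bearing the multiple bond is 7 carbons long (heptane).
The chain contains a C=C double bond, so the unsaturation ending is -ene.
The numbering direction is chosen so that numbering from this end puts the double bond at C-1 rather than C-6.
This places the double bond between C-1 and C-2; two bromo groups at C-5; an iodo group at C-2.
Prefixes are listed alphabetically: bromo, iodo.
Assembling the pieces gives 5,5-dibromo-2-iodohept-1-ene.

5,5-dibromo-2-iodohept-1-ene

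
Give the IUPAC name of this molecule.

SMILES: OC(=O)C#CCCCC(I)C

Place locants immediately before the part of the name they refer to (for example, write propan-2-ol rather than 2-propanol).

The longest chain bearing the –COOH group and the multiple bond is 8 carbons long (octane).
The highest-priority functional group is a carboxylic acid (terminal –COOH), so the name ends in -oic acid.
The chain contains a C≡C triple bond, so the unsaturation ending is -yne.
The numbering direction is chosen so that the carboxylic acid carbon is C-1 by definition.
That gives the triple bond between C-2 and C-3; an iodo group at C-7.
Assembling the pieces gives 7-iodooct-2-ynoic acid.

7-iodooct-2-ynoic acid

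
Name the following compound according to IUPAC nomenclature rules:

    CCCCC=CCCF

The longest carbon chain that includes the multiple bond has 8 carbons, so the parent hydride is octane.
The chain contains a C=C double bond, so the unsaturation ending is -ene.
Number the chain so that numbering from this end puts the double bond at C-3 rather than C-5.
That gives the double bond between C-3 and C-4; a fluoro group at C-1.
The name is 1-fluorooct-3-ene.

1-fluorooct-3-ene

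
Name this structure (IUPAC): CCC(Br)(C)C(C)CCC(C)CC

3-bromo-3,4,7-trimethylnonane

The parent chain contains 9 carbons (nonane).
Number the chain so that the substituent locant set {3,3,4,7} is lower than {3,6,7,7} at the first point of difference.
That gives a bromo group at C-3; methyl groups at C-3 and C-4 and C-7.
The substituents are ordered alphabetically, ignoring any di-/tri- multipliers.
Assembling the pieces gives 3-bromo-3,4,7-trimethylnonane.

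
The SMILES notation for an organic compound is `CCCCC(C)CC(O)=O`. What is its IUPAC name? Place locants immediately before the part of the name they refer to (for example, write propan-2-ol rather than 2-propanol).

3-methylheptanoic acid

The longest carbon chain that includes the –COOH group has 7 carbons, so the parent hydride is heptane.
A carboxylic acid (terminal –COOH) is the principal characteristic group, giving the suffix -oic acid.
Choose the numbering such that the carboxylic acid carbon is C-1 by definition.
That gives a methyl group at C-3.
Assembling the pieces gives 3-methylheptanoic acid.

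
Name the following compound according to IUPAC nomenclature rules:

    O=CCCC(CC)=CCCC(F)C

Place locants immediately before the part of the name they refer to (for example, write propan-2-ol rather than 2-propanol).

4-ethyl-8-fluoronon-4-enal

The longest carbon chain that includes the –CHO group and the multiple bond has 9 carbons, so the parent hydride is nonane.
The highest-priority functional group is an aldehyde (terminal –CHO), so the name ends in -al.
There is one C=C double bond, indicated by the ending -ene.
Number the chain so that the aldehyde carbon is C-1 by definition.
This places the double bond between C-4 and C-5; an ethyl group at C-4; a fluoro group at C-8.
The substituents are ordered alphabetically, ignoring any di-/tri- multipliers.
Putting it together: 4-ethyl-8-fluoronon-4-enal.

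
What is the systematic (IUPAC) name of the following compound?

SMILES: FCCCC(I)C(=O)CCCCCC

1-fluoro-4-iodoundecan-5-one

The longest chain bearing the carbonyl is 11 carbons long (undecane).
The highest-priority functional group is a ketone (C=O on an internal carbon), so the name ends in -one.
The numbering direction is chosen so that numbering from this end puts the carbonyl group at C-5 rather than C-7.
This places the carbonyl at C-5; a fluoro group at C-1; an iodo group at C-4.
The substituents are ordered alphabetically, ignoring any di-/tri- multipliers.
The name is 1-fluoro-4-iodoundecan-5-one.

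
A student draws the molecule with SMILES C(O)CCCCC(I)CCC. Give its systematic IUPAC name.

6-iodononan-1-ol

Counting along the main chain through the –OH group gives 9 carbons: the parent is nonane.
An alcohol (–OH) is the principal characteristic group, giving the suffix -ol.
Choose the numbering such that numbering from this end puts the hydroxyl group at C-1 rather than C-9.
That gives the hydroxyl at C-1; an iodo group at C-6.
Assembling the pieces gives 6-iodononan-1-ol.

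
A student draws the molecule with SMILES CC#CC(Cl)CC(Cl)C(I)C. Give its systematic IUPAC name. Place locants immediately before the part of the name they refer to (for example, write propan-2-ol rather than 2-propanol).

4,6-dichloro-7-iodooct-2-yne

Counting along the main chain through the multiple bond gives 8 carbons: the parent is octane.
There is one C≡C triple bond, indicated by the ending -yne.
Number the chain so that numbering from this end puts the triple bond at C-2 rather than C-6.
That gives the triple bond between C-2 and C-3; chloro groups at C-4 and C-6; an iodo group at C-7.
Prefixes are listed alphabetically: chloro, iodo.
Assembling the pieces gives 4,6-dichloro-7-iodooct-2-yne.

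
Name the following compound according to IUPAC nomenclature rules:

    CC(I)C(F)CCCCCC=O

The longest chain bearing the –CHO group is 9 carbons long (nonane).
The highest-priority functional group is an aldehyde (terminal –CHO), so the name ends in -al.
Number the chain so that the aldehyde carbon is C-1 by definition.
This places a fluoro group at C-7; an iodo group at C-8.
Prefixes are listed alphabetically: fluoro, iodo.
Putting it together: 7-fluoro-8-iodononanal.

7-fluoro-8-iodononanal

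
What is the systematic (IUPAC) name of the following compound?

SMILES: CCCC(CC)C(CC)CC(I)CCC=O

6,7-diethyl-4-iododecanal

Counting along the main chain through the –CHO group gives 10 carbons: the parent is decane.
The highest-priority functional group is an aldehyde (terminal –CHO), so the name ends in -al.
The numbering direction is chosen so that the aldehyde carbon is C-1 by definition.
With this numbering: ethyl groups at C-6 and C-7; an iodo group at C-4.
Substituent prefixes are cited in alphabetical order (multiplying prefixes like di-/tri- are ignored for ordering).
Putting it together: 6,7-diethyl-4-iododecanal.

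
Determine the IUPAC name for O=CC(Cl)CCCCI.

The longest chain bearing the –CHO group is 6 carbons long (hexane).
The principal characteristic group is an aldehyde (terminal –CHO), named with the suffix -al.
Number the chain so that the aldehyde carbon is C-1 by definition.
That gives a chloro group at C-2; an iodo group at C-6.
The substituents are ordered alphabetically, ignoring any di-/tri- multipliers.
The name is 2-chloro-6-iodohexanal.

2-chloro-6-iodohexanal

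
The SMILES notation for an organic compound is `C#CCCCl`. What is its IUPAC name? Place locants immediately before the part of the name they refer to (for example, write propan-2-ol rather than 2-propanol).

4-chlorobut-1-yne

The longest carbon chain that includes the multiple bond has 4 carbons, so the parent hydride is butane.
There is one C≡C triple bond, indicated by the ending -yne.
Choose the numbering such that numbering from this end puts the triple bond at C-1 rather than C-3.
This places the triple bond between C-1 and C-2; a chloro group at C-4.
Assembling the pieces gives 4-chlorobut-1-yne.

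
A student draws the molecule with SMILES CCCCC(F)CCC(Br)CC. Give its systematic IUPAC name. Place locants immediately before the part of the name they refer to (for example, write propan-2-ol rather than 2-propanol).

The longest carbon chain is 10 atoms: the parent is decane.
The numbering direction is chosen so that the substituent locant set {3,6} is lower than {5,8} at the first point of difference.
That gives a bromo group at C-3; a fluoro group at C-6.
The substituents are ordered alphabetically, ignoring any di-/tri- multipliers.
The name is 3-bromo-6-fluorodecane.

3-bromo-6-fluorodecane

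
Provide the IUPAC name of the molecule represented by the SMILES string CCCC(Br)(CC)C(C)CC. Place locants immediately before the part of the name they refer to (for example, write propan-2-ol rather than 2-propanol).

The longest carbon chain is 7 atoms: the parent is heptane.
Choose the numbering such that the substituent locant set {3,4,4} is lower than {4,4,5} at the first point of difference.
That gives a bromo group at C-4; an ethyl group at C-4; a methyl group at C-3.
The substituents are ordered alphabetically, ignoring any di-/tri- multipliers.
Assembling the pieces gives 4-bromo-4-ethyl-3-methylheptane.

4-bromo-4-ethyl-3-methylheptane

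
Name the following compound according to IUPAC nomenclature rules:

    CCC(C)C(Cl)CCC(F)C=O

5-chloro-2-fluoro-6-methyloctanal

The longest carbon chain that includes the –CHO group has 8 carbons, so the parent hydride is octane.
The highest-priority functional group is an aldehyde (terminal –CHO), so the name ends in -al.
Number the chain so that the aldehyde carbon is C-1 by definition.
This places a chloro group at C-5; a fluoro group at C-2; a methyl group at C-6.
Prefixes are listed alphabetically: chloro, fluoro, methyl.
Putting it together: 5-chloro-2-fluoro-6-methyloctanal.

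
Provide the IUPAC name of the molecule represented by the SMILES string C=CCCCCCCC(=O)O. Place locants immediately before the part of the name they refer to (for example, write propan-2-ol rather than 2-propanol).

Counting along the main chain through the –COOH group and the multiple bond gives 9 carbons: the parent is nonane.
A carboxylic acid (terminal –COOH) is the principal characteristic group, giving the suffix -oic acid.
The chain contains a C=C double bond, so the unsaturation ending is -ene.
Choose the numbering such that the carboxylic acid carbon is C-1 by definition.
With this numbering: the double bond between C-8 and C-9.
Putting it together: non-8-enoic acid.

non-8-enoic acid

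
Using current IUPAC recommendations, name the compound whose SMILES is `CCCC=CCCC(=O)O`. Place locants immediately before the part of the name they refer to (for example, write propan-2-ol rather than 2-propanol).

oct-4-enoic acid

The longest chain bearing the –COOH group and the multiple bond is 8 carbons long (octane).
The highest-priority functional group is a carboxylic acid (terminal –COOH), so the name ends in -oic acid.
A C=C double bond in the chain gives the infix -ene-.
Number the chain so that the carboxylic acid carbon is C-1 by definition.
With this numbering: the double bond between C-4 and C-5.
Putting it together: oct-4-enoic acid.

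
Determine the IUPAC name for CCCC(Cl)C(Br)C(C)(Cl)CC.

4-bromo-3,5-dichloro-3-methyloctane

The longest continuous carbon chain has 8 atoms, so the parent hydride is octane.
Choose the numbering such that the substituent locant set {3,3,4,5} is lower than {4,5,6,6} at the first point of difference.
With this numbering: a bromo group at C-4; chloro groups at C-3 and C-5; a methyl group at C-3.
Substituent prefixes are cited in alphabetical order (multiplying prefixes like di-/tri- are ignored for ordering).
The name is 4-bromo-3,5-dichloro-3-methyloctane.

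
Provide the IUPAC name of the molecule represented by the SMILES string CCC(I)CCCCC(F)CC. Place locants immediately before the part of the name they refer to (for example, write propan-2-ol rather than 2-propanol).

The longest carbon chain is 10 atoms: the parent is decane.
The numbering direction is chosen so that the locant sets are identical either way, so the alphabetically earlier fluoro substituent takes the lower locant (3 rather than 8).
This places a fluoro group at C-3; an iodo group at C-8.
Substituent prefixes are cited in alphabetical order (multiplying prefixes like di-/tri- are ignored for ordering).
Assembling the pieces gives 3-fluoro-8-iododecane.

3-fluoro-8-iododecane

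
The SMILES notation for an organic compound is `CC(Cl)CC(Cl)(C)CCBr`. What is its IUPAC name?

The parent chain contains 6 carbons (hexane).
Choose the numbering such that the substituent locant set {1,3,3,5} is lower than {2,4,4,6} at the first point of difference.
With this numbering: a bromo group at C-1; chloro groups at C-3 and C-5; a methyl group at C-3.
Substituent prefixes are cited in alphabetical order (multiplying prefixes like di-/tri- are ignored for ordering).
Putting it together: 1-bromo-3,5-dichloro-3-methylhexane.

1-bromo-3,5-dichloro-3-methylhexane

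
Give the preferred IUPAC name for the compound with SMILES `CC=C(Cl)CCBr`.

5-bromo-3-chloropent-2-ene

The longest carbon chain that includes the multiple bond has 5 carbons, so the parent hydride is pentane.
A C=C double bond in the chain gives the infix -ene-.
The numbering direction is chosen so that numbering from this end puts the double bond at C-2 rather than C-3.
This places the double bond between C-2 and C-3; a bromo group at C-5; a chloro group at C-3.
The substituents are ordered alphabetically, ignoring any di-/tri- multipliers.
The name is 5-bromo-3-chloropent-2-ene.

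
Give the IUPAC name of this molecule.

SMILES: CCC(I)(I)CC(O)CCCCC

3,3-diiododecan-5-ol

The longest carbon chain that includes the –OH group has 10 carbons, so the parent hydride is decane.
The highest-priority functional group is an alcohol (–OH), so the name ends in -ol.
Number the chain so that numbering from this end puts the hydroxyl group at C-5 rather than C-6.
This places the hydroxyl at C-5; two iodo groups at C-3.
The name is 3,3-diiododecan-5-ol.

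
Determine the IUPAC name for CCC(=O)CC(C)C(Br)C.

6-bromo-5-methylheptan-3-one

The longest chain bearing the carbonyl is 7 carbons long (heptane).
A ketone (C=O on an internal carbon) is the principal characteristic group, giving the suffix -one.
Choose the numbering such that numbering from this end puts the carbonyl group at C-3 rather than C-5.
That gives the carbonyl at C-3; a bromo group at C-6; a methyl group at C-5.
The substituents are ordered alphabetically, ignoring any di-/tri- multipliers.
The name is 6-bromo-5-methylheptan-3-one.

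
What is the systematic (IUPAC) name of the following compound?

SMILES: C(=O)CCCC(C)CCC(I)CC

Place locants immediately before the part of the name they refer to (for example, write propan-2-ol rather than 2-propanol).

8-iodo-5-methyldecanal

The longest carbon chain that includes the –CHO group has 10 carbons, so the parent hydride is decane.
An aldehyde (terminal –CHO) is the principal characteristic group, giving the suffix -al.
Choose the numbering such that the aldehyde carbon is C-1 by definition.
That gives an iodo group at C-8; a methyl group at C-5.
Substituent prefixes are cited in alphabetical order (multiplying prefixes like di-/tri- are ignored for ordering).
Assembling the pieces gives 8-iodo-5-methyldecanal.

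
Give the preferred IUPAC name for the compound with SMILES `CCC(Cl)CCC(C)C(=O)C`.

The longest chain bearing the carbonyl is 8 carbons long (octane).
The highest-priority functional group is a ketone (C=O on an internal carbon), so the name ends in -one.
Choose the numbering such that numbering from this end puts the carbonyl group at C-2 rather than C-7.
That gives the carbonyl at C-2; a chloro group at C-6; a methyl group at C-3.
The substituents are ordered alphabetically, ignoring any di-/tri- multipliers.
Assembling the pieces gives 6-chloro-3-methyloctan-2-one.

6-chloro-3-methyloctan-2-one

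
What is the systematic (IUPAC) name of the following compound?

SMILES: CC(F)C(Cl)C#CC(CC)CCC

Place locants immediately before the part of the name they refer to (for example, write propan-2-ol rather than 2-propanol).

The longest carbon chain that includes the multiple bond has 9 carbons, so the parent hydride is nonane.
The chain contains a C≡C triple bond, so the unsaturation ending is -yne.
Choose the numbering such that numbering from this end puts the triple bond at C-4 rather than C-5.
This places the triple bond between C-4 and C-5; a chloro group at C-3; an ethyl group at C-6; a fluoro group at C-2.
Prefixes are listed alphabetically: chloro, ethyl, fluoro.
The name is 3-chloro-6-ethyl-2-fluoronon-4-yne.

3-chloro-6-ethyl-2-fluoronon-4-yne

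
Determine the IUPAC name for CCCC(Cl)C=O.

2-chloropentanal

Counting along the main chain through the –CHO group gives 5 carbons: the parent is pentane.
The principal characteristic group is an aldehyde (terminal –CHO), named with the suffix -al.
Choose the numbering such that the aldehyde carbon is C-1 by definition.
That gives a chloro group at C-2.
Assembling the pieces gives 2-chloropentanal.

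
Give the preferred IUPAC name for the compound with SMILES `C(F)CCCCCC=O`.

7-fluoroheptanal

The longest carbon chain that includes the –CHO group has 7 carbons, so the parent hydride is heptane.
The highest-priority functional group is an aldehyde (terminal –CHO), so the name ends in -al.
The numbering direction is chosen so that the aldehyde carbon is C-1 by definition.
With this numbering: a fluoro group at C-7.
Putting it together: 7-fluoroheptanal.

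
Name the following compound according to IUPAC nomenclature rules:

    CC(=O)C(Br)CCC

3-bromohexan-2-one

The longest chain bearing the carbonyl is 6 carbons long (hexane).
The highest-priority functional group is a ketone (C=O on an internal carbon), so the name ends in -one.
Choose the numbering such that numbering from this end puts the carbonyl group at C-2 rather than C-5.
With this numbering: the carbonyl at C-2; a bromo group at C-3.
Putting it together: 3-bromohexan-2-one.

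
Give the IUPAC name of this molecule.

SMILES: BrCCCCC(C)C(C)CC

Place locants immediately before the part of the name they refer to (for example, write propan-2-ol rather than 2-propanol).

The parent chain contains 8 carbons (octane).
Number the chain so that the substituent locant set {1,5,6} is lower than {3,4,8} at the first point of difference.
With this numbering: a bromo group at C-1; methyl groups at C-5 and C-6.
Prefixes are listed alphabetically: bromo, methyl.
Putting it together: 1-bromo-5,6-dimethyloctane.

1-bromo-5,6-dimethyloctane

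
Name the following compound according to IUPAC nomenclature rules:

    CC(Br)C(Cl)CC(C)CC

The longest continuous carbon chain has 7 atoms, so the parent hydride is heptane.
The numbering direction is chosen so that the substituent locant set {2,3,5} is lower than {3,5,6} at the first point of difference.
With this numbering: a bromo group at C-2; a chloro group at C-3; a methyl group at C-5.
Prefixes are listed alphabetically: bromo, chloro, methyl.
The name is 2-bromo-3-chloro-5-methylheptane.

2-bromo-3-chloro-5-methylheptane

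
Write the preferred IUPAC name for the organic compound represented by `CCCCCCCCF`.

The longest continuous carbon chain has 8 atoms, so the parent hydride is octane.
The numbering direction is chosen so that the substituent locant set {1} is lower than {8} at the first point of difference.
With this numbering: a fluoro group at C-1.
Assembling the pieces gives 1-fluorooctane.

1-fluorooctane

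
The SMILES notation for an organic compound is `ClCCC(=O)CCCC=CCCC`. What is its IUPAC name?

1-chloroundec-7-en-3-one

Counting along the main chain through the carbonyl and the multiple bond gives 11 carbons: the parent is undecane.
A ketone (C=O on an internal carbon) is the principal characteristic group, giving the suffix -one.
There is one C=C double bond, indicated by the ending -ene.
The numbering direction is chosen so that numbering from this end puts the carbonyl group at C-3 rather than C-9.
This places the carbonyl at C-3; the double bond between C-7 and C-8; a chloro group at C-1.
Putting it together: 1-chloroundec-7-en-3-one.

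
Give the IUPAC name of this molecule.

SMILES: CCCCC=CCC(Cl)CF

2-chloro-1-fluoronon-4-ene

Counting along the main chain through the multiple bond gives 9 carbons: the parent is nonane.
The chain contains a C=C double bond, so the unsaturation ending is -ene.
Choose the numbering such that numbering from this end puts the double bond at C-4 rather than C-5.
This places the double bond between C-4 and C-5; a chloro group at C-2; a fluoro group at C-1.
The substituents are ordered alphabetically, ignoring any di-/tri- multipliers.
Putting it together: 2-chloro-1-fluoronon-4-ene.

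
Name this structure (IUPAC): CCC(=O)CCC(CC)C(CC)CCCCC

The longest chain bearing the carbonyl is 12 carbons long (dodecane).
The principal characteristic group is a ketone (C=O on an internal carbon), named with the suffix -one.
Number the chain so that numbering from this end puts the carbonyl group at C-3 rather than C-10.
That gives the carbonyl at C-3; ethyl groups at C-6 and C-7.
Assembling the pieces gives 6,7-diethyldodecan-3-one.

6,7-diethyldodecan-3-one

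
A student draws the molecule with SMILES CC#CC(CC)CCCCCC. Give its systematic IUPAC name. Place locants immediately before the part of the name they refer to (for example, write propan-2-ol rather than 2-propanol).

Counting along the main chain through the multiple bond gives 10 carbons: the parent is decane.
The chain contains a C≡C triple bond, so the unsaturation ending is -yne.
Number the chain so that numbering from this end puts the triple bond at C-2 rather than C-8.
With this numbering: the triple bond between C-2 and C-3; an ethyl group at C-4.
Assembling the pieces gives 4-ethyldec-2-yne.

4-ethyldec-2-yne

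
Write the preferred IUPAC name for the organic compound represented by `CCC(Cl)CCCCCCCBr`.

The longest continuous carbon chain has 10 atoms, so the parent hydride is decane.
Choose the numbering such that the substituent locant set {1,8} is lower than {3,10} at the first point of difference.
With this numbering: a bromo group at C-1; a chloro group at C-8.
Prefixes are listed alphabetically: bromo, chloro.
Assembling the pieces gives 1-bromo-8-chlorodecane.

1-bromo-8-chlorodecane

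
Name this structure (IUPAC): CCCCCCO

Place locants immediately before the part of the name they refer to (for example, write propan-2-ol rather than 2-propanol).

hexan-1-ol

The longest chain bearing the –OH group is 6 carbons long (hexane).
An alcohol (–OH) is the principal characteristic group, giving the suffix -ol.
Number the chain so that numbering from this end puts the hydroxyl group at C-1 rather than C-6.
This places the hydroxyl at C-1.
The name is hexan-1-ol.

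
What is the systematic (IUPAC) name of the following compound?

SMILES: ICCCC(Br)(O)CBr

1,2-dibromo-5-iodopentan-2-ol

The longest carbon chain that includes the –OH group has 5 carbons, so the parent hydride is pentane.
An alcohol (–OH) is the principal characteristic group, giving the suffix -ol.
The numbering direction is chosen so that numbering from this end puts the hydroxyl group at C-2 rather than C-4.
This places the hydroxyl at C-2; bromo groups at C-1 and C-2; an iodo group at C-5.
Substituent prefixes are cited in alphabetical order (multiplying prefixes like di-/tri- are ignored for ordering).
The name is 1,2-dibromo-5-iodopentan-2-ol.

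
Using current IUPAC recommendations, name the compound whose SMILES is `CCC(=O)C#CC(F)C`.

Counting along the main chain through the carbonyl and the multiple bond gives 7 carbons: the parent is heptane.
The highest-priority functional group is a ketone (C=O on an internal carbon), so the name ends in -one.
A C≡C triple bond in the chain gives the infix -yne-.
Choose the numbering such that numbering from this end puts the carbonyl group at C-3 rather than C-5.
With this numbering: the carbonyl at C-3; the triple bond between C-4 and C-5; a fluoro group at C-6.
Putting it together: 6-fluorohept-4-yn-3-one.

6-fluorohept-4-yn-3-one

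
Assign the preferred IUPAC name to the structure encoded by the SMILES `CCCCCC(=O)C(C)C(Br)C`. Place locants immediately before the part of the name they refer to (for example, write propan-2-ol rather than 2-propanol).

2-bromo-3-methylnonan-4-one

The longest carbon chain that includes the carbonyl has 9 carbons, so the parent hydride is nonane.
The principal characteristic group is a ketone (C=O on an internal carbon), named with the suffix -one.
The numbering direction is chosen so that numbering from this end puts the carbonyl group at C-4 rather than C-6.
With this numbering: the carbonyl at C-4; a bromo group at C-2; a methyl group at C-3.
The substituents are ordered alphabetically, ignoring any di-/tri- multipliers.
The name is 2-bromo-3-methylnonan-4-one.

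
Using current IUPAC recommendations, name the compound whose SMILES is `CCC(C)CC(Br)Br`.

The parent chain contains 5 carbons (pentane).
Choose the numbering such that the substituent locant set {1,1,3} is lower than {3,5,5} at the first point of difference.
That gives two bromo groups at C-1; a methyl group at C-3.
Prefixes are listed alphabetically: bromo, methyl.
Putting it together: 1,1-dibromo-3-methylpentane.

1,1-dibromo-3-methylpentane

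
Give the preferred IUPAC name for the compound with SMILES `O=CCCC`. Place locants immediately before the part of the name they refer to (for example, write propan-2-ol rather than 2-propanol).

butanal

Counting along the main chain through the –CHO group gives 4 carbons: the parent is butane.
The highest-priority functional group is an aldehyde (terminal –CHO), so the name ends in -al.
Choose the numbering such that the aldehyde carbon is C-1 by definition.
Assembling the pieces gives butanal.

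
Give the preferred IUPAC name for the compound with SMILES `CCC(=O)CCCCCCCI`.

The longest carbon chain that includes the carbonyl has 10 carbons, so the parent hydride is decane.
A ketone (C=O on an internal carbon) is the principal characteristic group, giving the suffix -one.
The numbering direction is chosen so that numbering from this end puts the carbonyl group at C-3 rather than C-8.
This places the carbonyl at C-3; an iodo group at C-10.
Assembling the pieces gives 10-iododecan-3-one.

10-iododecan-3-one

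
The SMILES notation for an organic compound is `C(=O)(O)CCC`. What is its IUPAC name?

The longest chain bearing the –COOH group is 4 carbons long (butane).
The highest-priority functional group is a carboxylic acid (terminal –COOH), so the name ends in -oic acid.
Choose the numbering such that the carboxylic acid carbon is C-1 by definition.
Assembling the pieces gives butanoic acid.

butanoic acid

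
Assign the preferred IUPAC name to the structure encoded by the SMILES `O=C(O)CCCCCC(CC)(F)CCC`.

The longest carbon chain that includes the –COOH group has 10 carbons, so the parent hydride is decane.
The highest-priority functional group is a carboxylic acid (terminal –COOH), so the name ends in -oic acid.
The numbering direction is chosen so that the carboxylic acid carbon is C-1 by definition.
With this numbering: an ethyl group at C-7; a fluoro group at C-7.
The substituents are ordered alphabetically, ignoring any di-/tri- multipliers.
Putting it together: 7-ethyl-7-fluorodecanoic acid.

7-ethyl-7-fluorodecanoic acid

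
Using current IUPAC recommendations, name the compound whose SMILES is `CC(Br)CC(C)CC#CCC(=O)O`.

8-bromo-6-methylnon-3-ynoic acid

The longest carbon chain that includes the –COOH group and the multiple bond has 9 carbons, so the parent hydride is nonane.
A carboxylic acid (terminal –COOH) is the principal characteristic group, giving the suffix -oic acid.
There is one C≡C triple bond, indicated by the ending -yne.
Choose the numbering such that the carboxylic acid carbon is C-1 by definition.
This places the triple bond between C-3 and C-4; a bromo group at C-8; a methyl group at C-6.
The substituents are ordered alphabetically, ignoring any di-/tri- multipliers.
Assembling the pieces gives 8-bromo-6-methylnon-3-ynoic acid.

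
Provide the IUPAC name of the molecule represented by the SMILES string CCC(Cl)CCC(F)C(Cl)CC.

3,7-dichloro-4-fluorononane

The longest continuous carbon chain has 9 atoms, so the parent hydride is nonane.
Number the chain so that the substituent locant set {3,4,7} is lower than {3,6,7} at the first point of difference.
This places chloro groups at C-3 and C-7; a fluoro group at C-4.
Substituent prefixes are cited in alphabetical order (multiplying prefixes like di-/tri- are ignored for ordering).
The name is 3,7-dichloro-4-fluorononane.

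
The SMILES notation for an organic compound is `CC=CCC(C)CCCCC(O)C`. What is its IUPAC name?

The longest chain bearing the –OH group and the multiple bond is 11 carbons long (undecane).
An alcohol (–OH) is the principal characteristic group, giving the suffix -ol.
A C=C double bond in the chain gives the infix -ene-.
Number the chain so that numbering from this end puts the hydroxyl group at C-2 rather than C-10.
That gives the hydroxyl at C-2; the double bond between C-9 and C-10; a methyl group at C-7.
Assembling the pieces gives 7-methylundec-9-en-2-ol.

7-methylundec-9-en-2-ol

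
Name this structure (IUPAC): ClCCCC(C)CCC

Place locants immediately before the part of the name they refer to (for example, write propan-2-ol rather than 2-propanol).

The parent chain contains 7 carbons (heptane).
Number the chain so that the substituent locant set {1,4} is lower than {4,7} at the first point of difference.
With this numbering: a chloro group at C-1; a methyl group at C-4.
Prefixes are listed alphabetically: chloro, methyl.
The name is 1-chloro-4-methylheptane.

1-chloro-4-methylheptane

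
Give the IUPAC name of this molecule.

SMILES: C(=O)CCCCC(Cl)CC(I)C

6-chloro-8-iodononanal

The longest chain bearing the –CHO group is 9 carbons long (nonane).
The principal characteristic group is an aldehyde (terminal –CHO), named with the suffix -al.
Number the chain so that the aldehyde carbon is C-1 by definition.
With this numbering: a chloro group at C-6; an iodo group at C-8.
The substituents are ordered alphabetically, ignoring any di-/tri- multipliers.
Assembling the pieces gives 6-chloro-8-iodononanal.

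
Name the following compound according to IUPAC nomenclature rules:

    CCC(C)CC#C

4-methylhex-1-yne

Counting along the main chain through the multiple bond gives 6 carbons: the parent is hexane.
A C≡C triple bond in the chain gives the infix -yne-.
The numbering direction is chosen so that numbering from this end puts the triple bond at C-1 rather than C-5.
That gives the triple bond between C-1 and C-2; a methyl group at C-4.
Putting it together: 4-methylhex-1-yne.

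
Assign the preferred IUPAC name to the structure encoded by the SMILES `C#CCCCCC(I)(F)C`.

The longest carbon chain that includes the multiple bond has 8 carbons, so the parent hydride is octane.
A C≡C triple bond in the chain gives the infix -yne-.
Choose the numbering such that numbering from this end puts the triple bond at C-1 rather than C-7.
With this numbering: the triple bond between C-1 and C-2; a fluoro group at C-7; an iodo group at C-7.
Substituent prefixes are cited in alphabetical order (multiplying prefixes like di-/tri- are ignored for ordering).
Assembling the pieces gives 7-fluoro-7-iodooct-1-yne.

7-fluoro-7-iodooct-1-yne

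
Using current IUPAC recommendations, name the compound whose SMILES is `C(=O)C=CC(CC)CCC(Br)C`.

The longest carbon chain that includes the –CHO group and the multiple bond has 8 carbons, so the parent hydride is octane.
An aldehyde (terminal –CHO) is the principal characteristic group, giving the suffix -al.
The chain contains a C=C double bond, so the unsaturation ending is -ene.
The numbering direction is chosen so that the aldehyde carbon is C-1 by definition.
This places the double bond between C-2 and C-3; a bromo group at C-7; an ethyl group at C-4.
The substituents are ordered alphabetically, ignoring any di-/tri- multipliers.
Putting it together: 7-bromo-4-ethyloct-2-enal.

7-bromo-4-ethyloct-2-enal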